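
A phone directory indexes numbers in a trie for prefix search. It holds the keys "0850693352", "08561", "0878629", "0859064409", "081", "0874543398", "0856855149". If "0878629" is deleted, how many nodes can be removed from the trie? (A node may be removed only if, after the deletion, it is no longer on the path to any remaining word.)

A node on "0878629"'s path can go only if nothing else ends at it or branches off below it.
The suffix "8629" (4 nodes) is used only by "0878629"; the node for "087" still has the child "4", so pruning stops there.
Nodes removed: 4

4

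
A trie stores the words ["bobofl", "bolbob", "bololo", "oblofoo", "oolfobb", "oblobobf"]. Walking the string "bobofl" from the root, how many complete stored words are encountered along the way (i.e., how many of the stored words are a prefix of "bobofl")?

Check each prefix of "bobofl" against the stored set — each match is an end-marker on the path.
Prefixes of the query that are stored words: "bobofl"
Count: 1

1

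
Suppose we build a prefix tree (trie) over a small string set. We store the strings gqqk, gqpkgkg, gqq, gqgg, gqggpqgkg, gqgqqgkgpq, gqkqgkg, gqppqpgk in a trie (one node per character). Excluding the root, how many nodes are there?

For each word, the new-node count is its length minus the longest prefix already in the trie:
  "gqqk" → 4 new (g, q, q, k)
  "gqpkgkg" → prefix "gq" already present; 5 new (p, k, g, k, g)
  "gqq" → prefix "gqq" already present; 0 new (none)
  "gqgg" → prefix "gq" already present; 2 new (g, g)
  "gqggpqgkg" → prefix "gqgg" already present; 5 new (p, q, g, k, g)
  "gqgqqgkgpq" → prefix "gqg" already present; 7 new (q, q, g, k, g, p, q)
  "gqkqgkg" → prefix "gq" already present; 5 new (k, q, g, k, g)
  "gqppqpgk" → prefix "gqp" already present; 5 new (p, q, p, g, k)
Total nodes = 4 + 5 + 0 + 2 + 5 + 7 + 5 + 5 = 33

33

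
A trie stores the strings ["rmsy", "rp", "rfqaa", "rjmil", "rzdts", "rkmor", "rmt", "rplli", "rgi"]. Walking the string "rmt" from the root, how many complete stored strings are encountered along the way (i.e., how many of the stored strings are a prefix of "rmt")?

1

Check each prefix of "rmt" against the stored set — each match is an end-marker on the path.
Prefixes of the query that are stored words: "rmt"
Count: 1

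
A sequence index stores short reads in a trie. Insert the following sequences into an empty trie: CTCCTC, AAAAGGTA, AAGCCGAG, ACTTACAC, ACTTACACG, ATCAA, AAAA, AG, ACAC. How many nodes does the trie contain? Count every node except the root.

35

Insert word by word; a character creates a node only if that edge doesn't already exist:
  "CTCCTC" → 6 new (C, T, C, C, T, C)
  "AAAAGGTA" → 8 new (A, A, A, A, G, G, T, A)
  "AAGCCGAG" → prefix "AA" already present; 6 new (G, C, C, G, A, G)
  "ACTTACAC" → prefix "A" already present; 7 new (C, T, T, A, C, A, C)
  "ACTTACACG" → prefix "ACTTACAC" already present; 1 new (G)
  "ATCAA" → prefix "A" already present; 4 new (T, C, A, A)
  "AAAA" → prefix "AAAA" already present; 0 new (none)
  "AG" → prefix "A" already present; 1 new (G)
  "ACAC" → prefix "AC" already present; 2 new (A, C)
Total nodes = 6 + 8 + 6 + 7 + 1 + 4 + 0 + 1 + 2 = 35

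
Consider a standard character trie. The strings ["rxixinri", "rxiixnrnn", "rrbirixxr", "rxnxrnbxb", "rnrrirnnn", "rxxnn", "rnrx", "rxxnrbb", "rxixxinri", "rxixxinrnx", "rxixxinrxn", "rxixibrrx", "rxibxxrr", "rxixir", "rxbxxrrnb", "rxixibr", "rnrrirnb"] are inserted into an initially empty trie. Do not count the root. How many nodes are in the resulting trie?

71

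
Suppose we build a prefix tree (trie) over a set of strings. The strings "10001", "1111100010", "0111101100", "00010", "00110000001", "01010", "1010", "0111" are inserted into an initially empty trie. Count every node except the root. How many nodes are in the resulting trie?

Insert word by word; a character creates a node only if that edge doesn't already exist:
  "10001" → 5 new (1, 0, 0, 0, 1)
  "1111100010" → prefix "1" already present; 9 new (1, 1, 1, 1, 0, 0, 0, 1, 0)
  "0111101100" → 10 new (0, 1, 1, 1, 1, 0, 1, 1, 0, 0)
  "00010" → prefix "0" already present; 4 new (0, 0, 1, 0)
  "00110000001" → prefix "00" already present; 9 new (1, 1, 0, 0, 0, 0, 0, 0, 1)
  "01010" → prefix "01" already present; 3 new (0, 1, 0)
  "1010" → prefix "10" already present; 2 new (1, 0)
  "0111" → prefix "0111" already present; 0 new (none)
Total nodes = 5 + 9 + 10 + 4 + 9 + 3 + 2 + 0 = 42

42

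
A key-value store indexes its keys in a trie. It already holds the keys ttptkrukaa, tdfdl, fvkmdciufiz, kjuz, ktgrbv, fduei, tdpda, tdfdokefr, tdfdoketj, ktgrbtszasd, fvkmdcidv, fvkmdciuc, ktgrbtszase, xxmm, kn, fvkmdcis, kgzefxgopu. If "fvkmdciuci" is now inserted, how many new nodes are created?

1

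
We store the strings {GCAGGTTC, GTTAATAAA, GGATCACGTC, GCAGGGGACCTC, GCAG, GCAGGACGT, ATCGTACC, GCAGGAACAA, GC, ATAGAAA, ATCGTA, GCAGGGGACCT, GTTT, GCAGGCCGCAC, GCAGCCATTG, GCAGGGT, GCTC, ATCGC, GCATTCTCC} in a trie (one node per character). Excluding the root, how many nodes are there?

For each word, the new-node count is its length minus the longest prefix already in the trie:
  "GCAGGTTC" → 8 new (G, C, A, G, G, T, T, C)
  "GTTAATAAA" → prefix "G" already present; 8 new (T, T, A, A, T, A, A, A)
  "GGATCACGTC" → prefix "G" already present; 9 new (G, A, T, C, A, C, G, T, C)
  "GCAGGGGACCTC" → prefix "GCAGG" already present; 7 new (G, G, A, C, C, T, C)
  "GCAG" → prefix "GCAG" already present; 0 new (none)
  "GCAGGACGT" → prefix "GCAGG" already present; 4 new (A, C, G, T)
  "ATCGTACC" → 8 new (A, T, C, G, T, A, C, C)
  "GCAGGAACAA" → prefix "GCAGGA" already present; 4 new (A, C, A, A)
  "GC" → prefix "GC" already present; 0 new (none)
  "ATAGAAA" → prefix "AT" already present; 5 new (A, G, A, A, A)
  "ATCGTA" → prefix "ATCGTA" already present; 0 new (none)
  "GCAGGGGACCT" → prefix "GCAGGGGACCT" already present; 0 new (none)
  "GTTT" → prefix "GTT" already present; 1 new (T)
  "GCAGGCCGCAC" → prefix "GCAGG" already present; 6 new (C, C, G, C, A, C)
  "GCAGCCATTG" → prefix "GCAG" already present; 6 new (C, C, A, T, T, G)
  "GCAGGGT" → prefix "GCAGGG" already present; 1 new (T)
  "GCTC" → prefix "GC" already present; 2 new (T, C)
  "ATCGC" → prefix "ATCG" already present; 1 new (C)
  "GCATTCTCC" → prefix "GCA" already present; 6 new (T, T, C, T, C, C)
Total nodes = 8 + 8 + 9 + 7 + 0 + 4 + 8 + 4 + 0 + 5 + 0 + 0 + 1 + 6 + 6 + 1 + 2 + 1 + 6 = 76

76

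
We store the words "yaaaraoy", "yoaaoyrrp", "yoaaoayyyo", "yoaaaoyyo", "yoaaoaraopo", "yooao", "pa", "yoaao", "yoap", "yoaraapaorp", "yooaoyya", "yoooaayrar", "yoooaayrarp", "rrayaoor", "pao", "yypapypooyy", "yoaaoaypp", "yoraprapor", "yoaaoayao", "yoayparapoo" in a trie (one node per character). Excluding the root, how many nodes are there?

For each word, the new-node count is its length minus the longest prefix already in the trie:
  "yaaaraoy" → 8 new (y, a, a, a, r, a, o, y)
  "yoaaoyrrp" → prefix "y" already present; 8 new (o, a, a, o, y, r, r, p)
  "yoaaoayyyo" → prefix "yoaao" already present; 5 new (a, y, y, y, o)
  "yoaaaoyyo" → prefix "yoaa" already present; 5 new (a, o, y, y, o)
  "yoaaoaraopo" → prefix "yoaaoa" already present; 5 new (r, a, o, p, o)
  "yooao" → prefix "yo" already present; 3 new (o, a, o)
  "pa" → 2 new (p, a)
  "yoaao" → prefix "yoaao" already present; 0 new (none)
  "yoap" → prefix "yoa" already present; 1 new (p)
  "yoaraapaorp" → prefix "yoa" already present; 8 new (r, a, a, p, a, o, r, p)
  "yooaoyya" → prefix "yooao" already present; 3 new (y, y, a)
  "yoooaayrar" → prefix "yoo" already present; 7 new (o, a, a, y, r, a, r)
  "yoooaayrarp" → prefix "yoooaayrar" already present; 1 new (p)
  "rrayaoor" → 8 new (r, r, a, y, a, o, o, r)
  "pao" → prefix "pa" already present; 1 new (o)
  "yypapypooyy" → prefix "y" already present; 10 new (y, p, a, p, y, p, o, o, y, y)
  "yoaaoaypp" → prefix "yoaaoay" already present; 2 new (p, p)
  "yoraprapor" → prefix "yo" already present; 8 new (r, a, p, r, a, p, o, r)
  "yoaaoayao" → prefix "yoaaoay" already present; 2 new (a, o)
  "yoayparapoo" → prefix "yoa" already present; 8 new (y, p, a, r, a, p, o, o)
Total nodes = 8 + 8 + 5 + 5 + 5 + 3 + 2 + 0 + 1 + 8 + 3 + 7 + 1 + 8 + 1 + 10 + 2 + 8 + 2 + 8 = 95

95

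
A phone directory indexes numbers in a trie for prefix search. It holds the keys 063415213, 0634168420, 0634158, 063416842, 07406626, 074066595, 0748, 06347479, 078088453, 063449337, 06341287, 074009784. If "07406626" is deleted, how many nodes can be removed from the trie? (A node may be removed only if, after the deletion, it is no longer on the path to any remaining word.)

A node on "07406626"'s path can go only if nothing else ends at it or branches off below it.
The suffix "26" (2 nodes) is used only by "07406626"; the node for "074066" still has the child "5", so pruning stops there.
Nodes removed: 2

2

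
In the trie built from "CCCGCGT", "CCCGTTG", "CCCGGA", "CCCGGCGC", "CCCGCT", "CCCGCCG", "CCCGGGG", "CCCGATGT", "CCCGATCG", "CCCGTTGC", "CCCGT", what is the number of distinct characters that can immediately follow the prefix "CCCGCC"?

The children of the "CCCGCC" node are the distinct next characters among strings starting with "CCCGCC".
Characters that immediately follow "CCCGCC" among the stored strings: {G}.
That node has 1 child edge.

1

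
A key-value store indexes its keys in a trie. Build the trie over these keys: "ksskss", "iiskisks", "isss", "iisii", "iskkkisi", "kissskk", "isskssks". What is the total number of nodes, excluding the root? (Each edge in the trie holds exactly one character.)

36

Trace insertions, counting only characters that open a new branch:
  "ksskss" → 6 new (k, s, s, k, s, s)
  "iiskisks" → 8 new (i, i, s, k, i, s, k, s)
  "isss" → prefix "i" already present; 3 new (s, s, s)
  "iisii" → prefix "iis" already present; 2 new (i, i)
  "iskkkisi" → prefix "is" already present; 6 new (k, k, k, i, s, i)
  "kissskk" → prefix "k" already present; 6 new (i, s, s, s, k, k)
  "isskssks" → prefix "iss" already present; 5 new (k, s, s, k, s)
Total nodes = 6 + 8 + 3 + 2 + 6 + 6 + 5 = 36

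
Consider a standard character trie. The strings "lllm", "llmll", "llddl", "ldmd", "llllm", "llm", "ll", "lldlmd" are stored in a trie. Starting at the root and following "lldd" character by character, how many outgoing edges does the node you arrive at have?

Follow the path "lldd" to its node, then look at its outgoing edges.
Characters that immediately follow "lldd" among the stored strings: {l}.
That node has 1 child edge.

1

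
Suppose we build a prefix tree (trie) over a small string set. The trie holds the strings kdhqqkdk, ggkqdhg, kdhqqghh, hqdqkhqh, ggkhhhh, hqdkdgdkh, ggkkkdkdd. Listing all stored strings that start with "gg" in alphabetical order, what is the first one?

Filter for "gg…" and sort: "ggkhhhh", "ggkkkdkdd", "ggkqdhg"
Position 1: ggkhhhh

ggkhhhh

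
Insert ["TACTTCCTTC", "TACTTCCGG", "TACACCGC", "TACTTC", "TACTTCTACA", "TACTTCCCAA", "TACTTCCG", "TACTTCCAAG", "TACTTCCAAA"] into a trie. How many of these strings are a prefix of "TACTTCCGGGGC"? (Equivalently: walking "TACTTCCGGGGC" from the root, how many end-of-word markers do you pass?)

3

Walk "TACTTCCGGGGC" from the root; an end-of-word marker is hit whenever a stored word is a prefix of "TACTTCCGGGGC".
Prefixes of the query that are stored words: "TACTTC", "TACTTCCG", "TACTTCCGG"
Count: 3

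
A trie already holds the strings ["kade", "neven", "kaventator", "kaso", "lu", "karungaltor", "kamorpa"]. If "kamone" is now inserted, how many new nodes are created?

2

"kamo" is already a path in the trie; the remaining "ne" must be added.
So 6 − 4 = 2 new nodes.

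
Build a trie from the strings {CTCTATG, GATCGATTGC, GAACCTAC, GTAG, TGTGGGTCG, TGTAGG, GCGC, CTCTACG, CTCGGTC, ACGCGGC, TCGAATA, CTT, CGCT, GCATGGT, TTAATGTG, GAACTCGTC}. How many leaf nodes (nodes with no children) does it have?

16

A leaf is a node with no children — equivalently, the end of a word that is not a proper prefix of any other stored word.
Those words: "ACGCGGC", "CGCT", "CTCGGTC", "CTCTACG", "CTCTATG", "CTT", "GAACCTAC", "GAACTCGTC", "GATCGATTGC", "GCATGGT", "GCGC", "GTAG", "TCGAATA", "TGTAGG", "TGTGGGTCG", "TTAATGTG"
Leaf count: 16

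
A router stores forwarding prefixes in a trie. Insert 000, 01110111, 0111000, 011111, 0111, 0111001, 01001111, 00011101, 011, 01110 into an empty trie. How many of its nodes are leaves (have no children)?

Leaves are exactly the stored words that no other stored word extends.
Those words: "00011101", "01001111", "0111000", "0111001", "01110111", "011111"
Leaf count: 6

6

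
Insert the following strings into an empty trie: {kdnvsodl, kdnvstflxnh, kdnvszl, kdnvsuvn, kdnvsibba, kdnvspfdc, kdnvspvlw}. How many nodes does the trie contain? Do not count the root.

30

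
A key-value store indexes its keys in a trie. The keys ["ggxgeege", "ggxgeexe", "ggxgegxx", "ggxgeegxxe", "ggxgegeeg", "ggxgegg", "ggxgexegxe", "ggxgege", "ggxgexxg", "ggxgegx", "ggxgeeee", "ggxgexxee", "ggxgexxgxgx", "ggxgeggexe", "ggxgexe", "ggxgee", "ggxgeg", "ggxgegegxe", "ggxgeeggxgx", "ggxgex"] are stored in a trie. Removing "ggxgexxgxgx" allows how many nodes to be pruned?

After clearing the end-marker at "ggxgexxgxgx", prune upward until reaching a node still needed by another word.
The suffix "xgx" (3 nodes) is used only by "ggxgexxgxgx"; "ggxgexxg" is itself a stored word, so pruning stops there.
Nodes removed: 3

3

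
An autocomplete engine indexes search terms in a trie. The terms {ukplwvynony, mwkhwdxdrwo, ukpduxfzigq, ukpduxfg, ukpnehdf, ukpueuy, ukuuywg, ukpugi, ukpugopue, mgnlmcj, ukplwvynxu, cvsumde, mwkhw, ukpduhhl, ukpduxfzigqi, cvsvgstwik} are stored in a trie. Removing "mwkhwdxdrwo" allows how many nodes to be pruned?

After clearing the end-marker at "mwkhwdxdrwo", prune upward until reaching a node still needed by another word.
The suffix "dxdrwo" (6 nodes) is used only by "mwkhwdxdrwo"; "mwkhw" is itself a stored word, so pruning stops there.
Nodes removed: 6

6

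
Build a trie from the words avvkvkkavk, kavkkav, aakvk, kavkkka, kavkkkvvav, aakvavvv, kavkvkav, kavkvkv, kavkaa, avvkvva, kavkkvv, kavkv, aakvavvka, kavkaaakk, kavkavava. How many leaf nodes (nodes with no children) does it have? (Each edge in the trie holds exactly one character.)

13

A leaf is a node with no children — equivalently, the end of a word that is not a proper prefix of any other stored word.
Those words: "aakvavvka", "aakvavvv", "aakvk", "avvkvkkavk", "avvkvva", "kavkaaakk", "kavkavava", "kavkkav", "kavkkka", "kavkkkvvav", "kavkkvv", "kavkvkav", "kavkvkv"
Leaf count: 13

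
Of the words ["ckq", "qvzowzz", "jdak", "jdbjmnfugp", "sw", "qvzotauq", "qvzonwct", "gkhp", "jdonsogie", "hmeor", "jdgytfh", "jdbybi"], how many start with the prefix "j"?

5

Walk to "j"; the words in its subtree are exactly those with that prefix.
Words under "j": jdak, jdbjmnfugp, jdbybi, jdgytfh, jdonsogie
Count: 5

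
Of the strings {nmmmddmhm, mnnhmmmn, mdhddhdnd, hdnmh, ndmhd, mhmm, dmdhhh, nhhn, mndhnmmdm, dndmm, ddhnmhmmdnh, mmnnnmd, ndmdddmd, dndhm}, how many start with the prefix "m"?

5

Filter for entries beginning with "m":
Words under "m": mdhddhdnd, mhmm, mmnnnmd, mndhnmmdm, mnnhmmmn
Count: 5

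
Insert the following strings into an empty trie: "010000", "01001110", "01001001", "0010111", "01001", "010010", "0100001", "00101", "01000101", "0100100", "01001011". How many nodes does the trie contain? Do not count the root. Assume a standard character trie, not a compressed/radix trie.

Trie structure (* marks end of a word):
(root)
└─ 0
   ├─ 0
   │  └─ 1
   │     └─ 0
   │        └─ 1 *
   │           └─ 1
   │              └─ 1 *
   └─ 1
      └─ 0
         └─ 0
            ├─ 0
            │  ├─ 0 *
            │  │  └─ 1 *
            │  └─ 1
            │     └─ 0
            │        └─ 1 *
            └─ 1 *
               ├─ 0 *
               │  ├─ 0 *
               │  │  └─ 1 *
               │  └─ 1
               │     └─ 1 *
               └─ 1
                  └─ 1
                     └─ 0 *
Counting every labelled node above: 25.

25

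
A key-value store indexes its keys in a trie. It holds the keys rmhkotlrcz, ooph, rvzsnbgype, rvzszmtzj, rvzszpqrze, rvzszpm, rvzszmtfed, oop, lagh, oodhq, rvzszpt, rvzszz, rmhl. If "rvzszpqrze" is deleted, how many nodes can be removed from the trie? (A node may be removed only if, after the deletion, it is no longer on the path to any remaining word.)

4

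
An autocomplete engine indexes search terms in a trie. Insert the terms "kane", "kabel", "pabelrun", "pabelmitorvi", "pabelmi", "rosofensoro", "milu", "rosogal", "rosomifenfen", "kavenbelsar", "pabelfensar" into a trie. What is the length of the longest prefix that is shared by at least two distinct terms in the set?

7

The deepest shared node is where two words last agree before diverging.
"pabelmi" and "pabelmitorvi" agree on "pabelmi" (7 characters) before diverging; nothing deeper is shared.
Longest shared-prefix length: 7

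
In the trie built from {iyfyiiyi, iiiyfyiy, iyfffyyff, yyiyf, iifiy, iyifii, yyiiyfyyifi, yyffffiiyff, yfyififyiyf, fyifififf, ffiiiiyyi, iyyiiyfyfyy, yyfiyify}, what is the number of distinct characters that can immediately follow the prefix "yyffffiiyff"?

0

The children of the "yyffffiiyff" node are the distinct next characters among strings starting with "yyffffiiyff".
No stored string extends past "yyffffiiyff".
That node has 0 child edges.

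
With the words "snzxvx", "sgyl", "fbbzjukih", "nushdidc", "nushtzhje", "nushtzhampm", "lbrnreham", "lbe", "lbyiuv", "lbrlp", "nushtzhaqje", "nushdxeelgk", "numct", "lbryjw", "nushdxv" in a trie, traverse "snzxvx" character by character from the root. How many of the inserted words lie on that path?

Traverse "snzxvx" character by character; count nodes along the way that are marked as word ends.
Prefixes of the query that are stored words: "snzxvx"
Count: 1

1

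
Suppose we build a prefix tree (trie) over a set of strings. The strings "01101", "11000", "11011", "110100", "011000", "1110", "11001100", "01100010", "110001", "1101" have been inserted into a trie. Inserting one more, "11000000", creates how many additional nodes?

3

The longest prefix of "11000000" already in the trie is "11000" (length 5).
New nodes needed: |"11000000"| − 5 = 8 − 5 = 3.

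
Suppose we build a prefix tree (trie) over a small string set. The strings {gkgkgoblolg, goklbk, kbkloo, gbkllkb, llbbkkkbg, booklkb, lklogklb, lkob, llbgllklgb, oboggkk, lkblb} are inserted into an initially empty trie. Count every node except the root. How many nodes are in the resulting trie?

70

Count nodes per top-level branch (shared prefixes stored once):
  'b'-branch (booklkb): 7 nodes
  'g'-branch (gbkllkb, gkgkgoblolg, goklbk): 22 nodes
  'k'-branch (kbkloo): 6 nodes
  'l'-branch (lkblb, lklogklb, lkob, llbbkkkbg, llbgllklgb): 28 nodes
  'o'-branch (oboggkk): 7 nodes
Sum: 70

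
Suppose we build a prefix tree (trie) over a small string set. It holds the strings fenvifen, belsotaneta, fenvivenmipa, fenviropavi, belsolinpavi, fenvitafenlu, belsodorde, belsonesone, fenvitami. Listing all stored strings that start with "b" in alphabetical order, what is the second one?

DFS of the "b" subtree visits, in order: "belsodorde", "belsolinpavi", "belsonesone", "belsotaneta"
The 2nd is belsolinpavi.

belsolinpavi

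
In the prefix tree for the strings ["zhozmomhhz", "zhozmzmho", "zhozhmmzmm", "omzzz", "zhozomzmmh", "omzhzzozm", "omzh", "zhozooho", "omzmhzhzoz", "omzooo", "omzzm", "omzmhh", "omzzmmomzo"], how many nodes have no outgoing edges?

A leaf is a node with no children — equivalently, the end of a word that is not a proper prefix of any other stored word.
Those words: "omzhzzozm", "omzmhh", "omzmhzhzoz", "omzooo", "omzzmmomzo", "omzzz", "zhozhmmzmm", "zhozmomhhz", "zhozmzmho", "zhozomzmmh", "zhozooho"
Leaf count: 11

11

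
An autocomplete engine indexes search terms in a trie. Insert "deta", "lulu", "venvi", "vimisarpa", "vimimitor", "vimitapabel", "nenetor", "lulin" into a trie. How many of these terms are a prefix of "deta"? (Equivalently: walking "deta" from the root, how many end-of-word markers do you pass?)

Walk "deta" from the root; an end-of-word marker is hit whenever a stored word is a prefix of "deta".
Prefixes of the query that are stored words: "deta"
Count: 1

1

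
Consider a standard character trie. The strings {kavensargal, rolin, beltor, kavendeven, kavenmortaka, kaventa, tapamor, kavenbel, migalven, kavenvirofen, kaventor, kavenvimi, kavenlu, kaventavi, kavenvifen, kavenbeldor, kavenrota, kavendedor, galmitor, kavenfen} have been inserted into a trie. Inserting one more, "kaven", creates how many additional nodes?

0

"kaven" is already a full path in the trie; only an end-marker is added.
No new nodes are needed: 0.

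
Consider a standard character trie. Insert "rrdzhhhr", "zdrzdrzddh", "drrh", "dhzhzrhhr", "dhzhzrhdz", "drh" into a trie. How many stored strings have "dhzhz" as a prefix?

2

Filter for entries beginning with "dhzhz":
Matches: "dhzhzrhdz", "dhzhzrhhr"
Count: 2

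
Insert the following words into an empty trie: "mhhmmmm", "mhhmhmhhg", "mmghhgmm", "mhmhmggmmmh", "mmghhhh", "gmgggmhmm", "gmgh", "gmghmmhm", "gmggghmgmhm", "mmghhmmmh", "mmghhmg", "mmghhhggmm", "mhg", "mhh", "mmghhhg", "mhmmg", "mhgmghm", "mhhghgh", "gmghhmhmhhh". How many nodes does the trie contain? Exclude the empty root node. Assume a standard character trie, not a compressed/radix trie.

77

Insert word by word; a character creates a node only if that edge doesn't already exist:
  "mhhmmmm" → 7 new (m, h, h, m, m, m, m)
  "mhhmhmhhg" → prefix "mhhm" already present; 5 new (h, m, h, h, g)
  "mmghhgmm" → prefix "m" already present; 7 new (m, g, h, h, g, m, m)
  "mhmhmggmmmh" → prefix "mh" already present; 9 new (m, h, m, g, g, m, m, m, h)
  "mmghhhh" → prefix "mmghh" already present; 2 new (h, h)
  "gmgggmhmm" → 9 new (g, m, g, g, g, m, h, m, m)
  "gmgh" → prefix "gmg" already present; 1 new (h)
  "gmghmmhm" → prefix "gmgh" already present; 4 new (m, m, h, m)
  "gmggghmgmhm" → prefix "gmggg" already present; 6 new (h, m, g, m, h, m)
  "mmghhmmmh" → prefix "mmghh" already present; 4 new (m, m, m, h)
  "mmghhmg" → prefix "mmghhm" already present; 1 new (g)
  "mmghhhggmm" → prefix "mmghhh" already present; 4 new (g, g, m, m)
  "mhg" → prefix "mh" already present; 1 new (g)
  "mhh" → prefix "mhh" already present; 0 new (none)
  "mmghhhg" → prefix "mmghhhg" already present; 0 new (none)
  "mhmmg" → prefix "mhm" already present; 2 new (m, g)
  "mhgmghm" → prefix "mhg" already present; 4 new (m, g, h, m)
  "mhhghgh" → prefix "mhh" already present; 4 new (g, h, g, h)
  "gmghhmhmhhh" → prefix "gmgh" already present; 7 new (h, m, h, m, h, h, h)
Total nodes = 7 + 5 + 7 + 9 + 2 + 9 + 1 + 4 + 6 + 4 + 1 + 4 + 1 + 0 + 0 + 2 + 4 + 4 + 7 = 77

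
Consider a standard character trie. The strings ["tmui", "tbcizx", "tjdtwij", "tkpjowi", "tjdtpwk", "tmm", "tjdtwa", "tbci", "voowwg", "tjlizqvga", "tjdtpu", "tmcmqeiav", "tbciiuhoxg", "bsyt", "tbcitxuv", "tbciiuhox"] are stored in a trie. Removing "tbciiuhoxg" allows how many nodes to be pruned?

1

A node on "tbciiuhoxg"'s path can go only if nothing else ends at it or branches off below it.
The suffix "g" (1 node) is used only by "tbciiuhoxg"; "tbciiuhox" is itself a stored word, so pruning stops there.
Nodes removed: 1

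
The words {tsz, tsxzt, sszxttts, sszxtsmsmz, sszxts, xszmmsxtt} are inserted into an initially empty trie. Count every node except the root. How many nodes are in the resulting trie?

For each word, the new-node count is its length minus the longest prefix already in the trie:
  "tsz" → 3 new (t, s, z)
  "tsxzt" → prefix "ts" already present; 3 new (x, z, t)
  "sszxttts" → 8 new (s, s, z, x, t, t, t, s)
  "sszxtsmsmz" → prefix "sszxt" already present; 5 new (s, m, s, m, z)
  "sszxts" → prefix "sszxts" already present; 0 new (none)
  "xszmmsxtt" → 9 new (x, s, z, m, m, s, x, t, t)
Total nodes = 3 + 3 + 8 + 5 + 0 + 9 = 28

28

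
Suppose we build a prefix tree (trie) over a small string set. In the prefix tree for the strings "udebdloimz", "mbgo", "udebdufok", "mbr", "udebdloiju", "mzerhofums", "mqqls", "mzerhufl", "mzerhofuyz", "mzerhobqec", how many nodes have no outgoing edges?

10

A leaf is a node with no children — equivalently, the end of a word that is not a proper prefix of any other stored word.
Those words: "mbgo", "mbr", "mqqls", "mzerhobqec", "mzerhofums", "mzerhofuyz", "mzerhufl", "udebdloiju", "udebdloimz", "udebdufok"
Leaf count: 10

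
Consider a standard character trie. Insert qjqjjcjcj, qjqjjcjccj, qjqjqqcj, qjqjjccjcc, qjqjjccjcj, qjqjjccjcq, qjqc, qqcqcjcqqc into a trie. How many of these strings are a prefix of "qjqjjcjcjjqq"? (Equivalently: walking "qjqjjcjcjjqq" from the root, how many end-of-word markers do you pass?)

Walk "qjqjjcjcjjqq" from the root; an end-of-word marker is hit whenever a stored word is a prefix of "qjqjjcjcjjqq".
Prefixes of the query that are stored words: "qjqjjcjcj"
Count: 1

1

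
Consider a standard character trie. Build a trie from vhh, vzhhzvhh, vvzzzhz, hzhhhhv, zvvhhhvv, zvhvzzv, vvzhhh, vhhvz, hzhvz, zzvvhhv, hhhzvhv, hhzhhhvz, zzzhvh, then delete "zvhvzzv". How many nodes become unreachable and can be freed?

5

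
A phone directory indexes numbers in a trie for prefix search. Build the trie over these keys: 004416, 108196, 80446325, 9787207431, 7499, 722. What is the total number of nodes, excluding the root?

Count nodes per top-level branch (shared prefixes stored once):
  '0'-branch (004416): 6 nodes
  '1'-branch (108196): 6 nodes
  '7'-branch (722, 7499): 6 nodes
  '8'-branch (80446325): 8 nodes
  '9'-branch (9787207431): 10 nodes
Sum: 36

36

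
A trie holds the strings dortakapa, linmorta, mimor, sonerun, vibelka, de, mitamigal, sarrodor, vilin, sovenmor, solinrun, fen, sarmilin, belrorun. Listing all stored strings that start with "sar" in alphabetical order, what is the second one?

Words with prefix "sar", in lexicographic order: "sarmilin", "sarrodor"
The 2nd is sarrodor.

sarrodor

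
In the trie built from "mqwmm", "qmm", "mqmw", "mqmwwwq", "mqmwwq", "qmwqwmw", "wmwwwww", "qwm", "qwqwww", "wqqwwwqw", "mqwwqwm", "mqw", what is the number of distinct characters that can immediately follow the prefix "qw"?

2

Follow the path "qw" to its node, then look at its outgoing edges.
Distinct next characters after "qw": m, q.
That node has 2 child edges.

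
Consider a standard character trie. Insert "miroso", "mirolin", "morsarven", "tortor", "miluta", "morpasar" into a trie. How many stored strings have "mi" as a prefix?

Traverse to the node for "mi", then collect every word in that subtree.
Matches: "miluta", "mirolin", "miroso"
Count: 3

3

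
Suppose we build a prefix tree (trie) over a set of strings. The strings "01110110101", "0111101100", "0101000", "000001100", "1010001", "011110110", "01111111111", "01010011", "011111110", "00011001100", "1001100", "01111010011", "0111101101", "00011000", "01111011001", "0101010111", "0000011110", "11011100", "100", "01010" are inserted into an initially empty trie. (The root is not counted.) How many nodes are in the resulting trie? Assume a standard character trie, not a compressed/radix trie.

81

Count nodes per top-level branch (shared prefixes stored once):
  '0'-branch (000001100, 0000011110, 00011000, 00011001100, 01010, 0101000, 01010011, 0101010111, 01110110101, 01111010011, 011110110, 0111101100, 01111011001, 0111101101, 011111110, 01111111111): 62 nodes
  '1'-branch (100, 1001100, 1010001, 11011100): 19 nodes
Sum: 81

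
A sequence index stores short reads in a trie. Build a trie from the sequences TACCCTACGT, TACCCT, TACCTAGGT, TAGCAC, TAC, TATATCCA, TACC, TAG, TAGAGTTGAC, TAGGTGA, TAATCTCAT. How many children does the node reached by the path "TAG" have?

3

Follow the path "TAG" to its node, then look at its outgoing edges.
Characters that immediately follow "TAG" among the stored strings: {A, C, G}.
That node has 3 child edges.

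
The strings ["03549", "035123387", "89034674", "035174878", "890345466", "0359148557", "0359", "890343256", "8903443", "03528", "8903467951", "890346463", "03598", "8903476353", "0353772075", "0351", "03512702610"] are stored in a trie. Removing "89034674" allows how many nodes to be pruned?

1

Walk "89034674" from the leaf back toward the root, removing each node that no remaining word uses.
The suffix "4" (1 node) is used only by "89034674"; the node for "8903467" still has the child "9", so pruning stops there.
Nodes removed: 1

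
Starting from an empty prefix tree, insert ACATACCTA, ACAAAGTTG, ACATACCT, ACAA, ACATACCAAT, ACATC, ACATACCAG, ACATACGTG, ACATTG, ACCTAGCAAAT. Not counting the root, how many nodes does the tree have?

34

Trace insertions, counting only characters that open a new branch:
  "ACATACCTA" → 9 new (A, C, A, T, A, C, C, T, A)
  "ACAAAGTTG" → prefix "ACA" already present; 6 new (A, A, G, T, T, G)
  "ACATACCT" → prefix "ACATACCT" already present; 0 new (none)
  "ACAA" → prefix "ACAA" already present; 0 new (none)
  "ACATACCAAT" → prefix "ACATACC" already present; 3 new (A, A, T)
  "ACATC" → prefix "ACAT" already present; 1 new (C)
  "ACATACCAG" → prefix "ACATACCA" already present; 1 new (G)
  "ACATACGTG" → prefix "ACATAC" already present; 3 new (G, T, G)
  "ACATTG" → prefix "ACAT" already present; 2 new (T, G)
  "ACCTAGCAAAT" → prefix "AC" already present; 9 new (C, T, A, G, C, A, A, A, T)
Total nodes = 9 + 6 + 0 + 0 + 3 + 1 + 1 + 3 + 2 + 9 = 34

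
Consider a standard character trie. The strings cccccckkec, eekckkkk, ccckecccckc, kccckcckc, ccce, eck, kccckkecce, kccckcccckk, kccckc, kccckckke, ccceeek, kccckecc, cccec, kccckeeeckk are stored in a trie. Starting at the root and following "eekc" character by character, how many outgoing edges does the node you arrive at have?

The children of the "eekc" node are the distinct next characters among strings starting with "eekc".
Characters that immediately follow "eekc" among the stored strings: {k}.
That node has 1 child edge.

1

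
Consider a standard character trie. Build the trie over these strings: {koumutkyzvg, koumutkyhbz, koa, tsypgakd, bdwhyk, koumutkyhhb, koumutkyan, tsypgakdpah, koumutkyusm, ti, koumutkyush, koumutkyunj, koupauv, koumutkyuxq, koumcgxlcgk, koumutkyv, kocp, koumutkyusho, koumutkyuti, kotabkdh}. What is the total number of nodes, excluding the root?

Count nodes per top-level branch (shared prefixes stored once):
  'b'-branch (bdwhyk): 6 nodes
  'k'-branch (koa, kocp, kotabkdh, koumcgxlcgk, koumutkyan, koumutkyhbz, koumutkyhhb, koumutkyunj, koumutkyush, koumutkyusho, koumutkyusm, koumutkyuti, koumutkyuxq, koumutkyv, koumutkyzvg, koupauv): 50 nodes
  't'-branch (ti, tsypgakd, tsypgakdpah): 12 nodes
Sum: 68

68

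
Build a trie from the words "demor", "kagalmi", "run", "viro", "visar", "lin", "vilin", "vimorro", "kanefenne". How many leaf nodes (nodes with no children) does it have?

9

A leaf is a node with no children — equivalently, the end of a word that is not a proper prefix of any other stored word.
Those words: "demor", "kagalmi", "kanefenne", "lin", "run", "vilin", "vimorro", "viro", "visar"
Leaf count: 9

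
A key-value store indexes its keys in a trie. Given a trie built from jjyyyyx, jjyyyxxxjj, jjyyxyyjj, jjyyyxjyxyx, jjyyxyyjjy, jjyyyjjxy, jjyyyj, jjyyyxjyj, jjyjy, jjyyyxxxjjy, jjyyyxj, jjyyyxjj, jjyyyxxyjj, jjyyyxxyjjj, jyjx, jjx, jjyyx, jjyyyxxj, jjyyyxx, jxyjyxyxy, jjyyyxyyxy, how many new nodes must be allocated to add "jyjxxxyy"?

The longest prefix of "jyjxxxyy" already in the trie is "jyjx" (length 4).
So 8 − 4 = 4 new nodes.

4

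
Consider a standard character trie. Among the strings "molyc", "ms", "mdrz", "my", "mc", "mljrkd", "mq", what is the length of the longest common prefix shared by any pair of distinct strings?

Look for the deepest trie node that still has at least two words in its subtree.
e.g. "mc" and "mdrz" share the prefix "m" of length 1; no pair shares a longer one.
Longest shared-prefix length: 1

1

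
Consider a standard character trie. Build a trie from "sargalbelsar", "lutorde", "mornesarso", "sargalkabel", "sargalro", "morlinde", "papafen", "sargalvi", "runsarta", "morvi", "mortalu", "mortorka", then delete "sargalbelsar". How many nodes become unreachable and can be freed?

A node on "sargalbelsar"'s path can go only if nothing else ends at it or branches off below it.
The suffix "belsar" (6 nodes) is used only by "sargalbelsar"; the node for "sargal" still has the child "k", so pruning stops there.
Nodes removed: 6

6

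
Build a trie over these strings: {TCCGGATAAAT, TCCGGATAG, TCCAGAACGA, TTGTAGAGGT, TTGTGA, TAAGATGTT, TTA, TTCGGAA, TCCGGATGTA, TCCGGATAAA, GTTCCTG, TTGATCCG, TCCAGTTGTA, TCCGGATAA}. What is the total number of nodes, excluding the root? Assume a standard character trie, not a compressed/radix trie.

64

Count nodes per top-level branch (shared prefixes stored once):
  'G'-branch (GTTCCTG): 7 nodes
  'T'-branch (TAAGATGTT, TCCAGAACGA, TCCAGTTGTA, TCCGGATAA, TCCGGATAAA, TCCGGATAAAT, TCCGGATAG, TCCGGATGTA, TTA, TTCGGAA, TTGATCCG, TTGTAGAGGT, TTGTGA): 57 nodes
Sum: 64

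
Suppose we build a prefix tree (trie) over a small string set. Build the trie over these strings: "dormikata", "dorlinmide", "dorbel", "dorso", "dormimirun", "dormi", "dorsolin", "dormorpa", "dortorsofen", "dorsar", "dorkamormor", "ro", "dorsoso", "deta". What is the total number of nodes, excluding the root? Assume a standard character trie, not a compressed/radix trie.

Trace insertions, counting only characters that open a new branch:
  "dormikata" → 9 new (d, o, r, m, i, k, a, t, a)
  "dorlinmide" → prefix "dor" already present; 7 new (l, i, n, m, i, d, e)
  "dorbel" → prefix "dor" already present; 3 new (b, e, l)
  "dorso" → prefix "dor" already present; 2 new (s, o)
  "dormimirun" → prefix "dormi" already present; 5 new (m, i, r, u, n)
  "dormi" → prefix "dormi" already present; 0 new (none)
  "dorsolin" → prefix "dorso" already present; 3 new (l, i, n)
  "dormorpa" → prefix "dorm" already present; 4 new (o, r, p, a)
  "dortorsofen" → prefix "dor" already present; 8 new (t, o, r, s, o, f, e, n)
  "dorsar" → prefix "dors" already present; 2 new (a, r)
  "dorkamormor" → prefix "dor" already present; 8 new (k, a, m, o, r, m, o, r)
  "ro" → 2 new (r, o)
  "dorsoso" → prefix "dorso" already present; 2 new (s, o)
  "deta" → prefix "d" already present; 3 new (e, t, a)
Total nodes = 9 + 7 + 3 + 2 + 5 + 0 + 3 + 4 + 8 + 2 + 8 + 2 + 2 + 3 = 58

58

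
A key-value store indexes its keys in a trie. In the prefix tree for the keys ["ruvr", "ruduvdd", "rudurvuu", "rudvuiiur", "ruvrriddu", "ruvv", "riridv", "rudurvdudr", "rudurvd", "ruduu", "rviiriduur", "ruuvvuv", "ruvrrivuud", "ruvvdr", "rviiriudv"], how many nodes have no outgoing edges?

A leaf is a node with no children — equivalently, the end of a word that is not a proper prefix of any other stored word.
Those words: "riridv", "rudurvdudr", "rudurvuu", "ruduu", "ruduvdd", "rudvuiiur", "ruuvvuv", "ruvrriddu", "ruvrrivuud", "ruvvdr", "rviiriduur", "rviiriudv"
Leaf count: 12

12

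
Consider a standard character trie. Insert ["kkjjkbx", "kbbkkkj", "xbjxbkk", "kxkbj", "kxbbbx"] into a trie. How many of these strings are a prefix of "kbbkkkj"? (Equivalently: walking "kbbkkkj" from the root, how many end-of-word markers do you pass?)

1

Traverse "kbbkkkj" character by character; count nodes along the way that are marked as word ends.
Prefixes of the query that are stored words: "kbbkkkj"
Count: 1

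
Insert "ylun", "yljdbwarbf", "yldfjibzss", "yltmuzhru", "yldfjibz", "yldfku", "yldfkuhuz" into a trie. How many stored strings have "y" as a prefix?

7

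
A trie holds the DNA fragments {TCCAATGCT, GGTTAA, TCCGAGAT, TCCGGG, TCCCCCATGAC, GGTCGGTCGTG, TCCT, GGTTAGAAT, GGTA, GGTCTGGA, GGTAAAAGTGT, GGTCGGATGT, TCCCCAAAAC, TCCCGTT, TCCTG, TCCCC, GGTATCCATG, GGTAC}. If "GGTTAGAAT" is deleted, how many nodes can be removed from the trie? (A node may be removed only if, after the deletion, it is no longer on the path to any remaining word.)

Walk "GGTTAGAAT" from the leaf back toward the root, removing each node that no remaining word uses.
The suffix "GAAT" (4 nodes) is used only by "GGTTAGAAT"; the node for "GGTTA" still has the child "A", so pruning stops there.
Nodes removed: 4

4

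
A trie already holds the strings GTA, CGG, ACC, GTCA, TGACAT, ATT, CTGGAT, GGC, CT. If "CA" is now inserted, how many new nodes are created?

Walking "CA" from the root, the first 1 characters ("C") follow existing edges; "A" is the first miss.
New nodes needed: |"CA"| − 1 = 2 − 1 = 1.

1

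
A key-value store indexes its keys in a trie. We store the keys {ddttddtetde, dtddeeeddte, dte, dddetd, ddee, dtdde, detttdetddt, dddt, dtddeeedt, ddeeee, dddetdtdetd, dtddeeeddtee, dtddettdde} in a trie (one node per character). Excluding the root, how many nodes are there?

Insert word by word; a character creates a node only if that edge doesn't already exist:
  "ddttddtetde" → 11 new (d, d, t, t, d, d, t, e, t, d, e)
  "dtddeeeddte" → prefix "d" already present; 10 new (t, d, d, e, e, e, d, d, t, e)
  "dte" → prefix "dt" already present; 1 new (e)
  "dddetd" → prefix "dd" already present; 4 new (d, e, t, d)
  "ddee" → prefix "dd" already present; 2 new (e, e)
  "dtdde" → prefix "dtdde" already present; 0 new (none)
  "detttdetddt" → prefix "d" already present; 10 new (e, t, t, t, d, e, t, d, d, t)
  "dddt" → prefix "ddd" already present; 1 new (t)
  "dtddeeedt" → prefix "dtddeeed" already present; 1 new (t)
  "ddeeee" → prefix "ddee" already present; 2 new (e, e)
  "dddetdtdetd" → prefix "dddetd" already present; 5 new (t, d, e, t, d)
  "dtddeeeddtee" → prefix "dtddeeeddte" already present; 1 new (e)
  "dtddettdde" → prefix "dtdde" already present; 5 new (t, t, d, d, e)
Total nodes = 11 + 10 + 1 + 4 + 2 + 0 + 10 + 1 + 1 + 2 + 5 + 1 + 5 = 53

53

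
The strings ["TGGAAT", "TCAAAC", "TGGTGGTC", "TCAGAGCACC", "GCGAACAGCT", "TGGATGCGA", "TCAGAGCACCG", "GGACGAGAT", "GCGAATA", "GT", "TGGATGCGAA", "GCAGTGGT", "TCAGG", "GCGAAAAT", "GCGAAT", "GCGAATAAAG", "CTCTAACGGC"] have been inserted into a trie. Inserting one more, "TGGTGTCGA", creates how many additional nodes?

"TGGTG" is already a path in the trie; the remaining "TCGA" must be added.
New nodes needed: |"TGGTGTCGA"| − 5 = 9 − 5 = 4.

4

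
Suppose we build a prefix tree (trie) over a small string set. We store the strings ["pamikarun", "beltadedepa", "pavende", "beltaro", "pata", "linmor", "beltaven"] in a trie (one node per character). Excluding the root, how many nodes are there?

Trie structure (* marks end of a word):
(root)
├─ b
│  └─ e
│     └─ l
│        └─ t
│           └─ a
│              ├─ d
│              │  └─ e
│              │     └─ d
│              │        └─ e
│              │           └─ p
│              │              └─ a *
│              ├─ r
│              │  └─ o *
│              └─ v
│                 └─ e
│                    └─ n *
├─ l
│  └─ i
│     └─ n
│        └─ m
│           └─ o
│              └─ r *
└─ p
   └─ a
      ├─ m
      │  └─ i
      │     └─ k
      │        └─ a
      │           └─ r
      │              └─ u
      │                 └─ n *
      ├─ t
      │  └─ a *
      └─ v
         └─ e
            └─ n
               └─ d
                  └─ e *
Counting every labelled node above: 38.

38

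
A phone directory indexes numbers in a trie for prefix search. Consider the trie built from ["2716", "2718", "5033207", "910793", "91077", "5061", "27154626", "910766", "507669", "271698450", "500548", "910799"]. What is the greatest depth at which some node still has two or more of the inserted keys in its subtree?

5

The deepest shared node is where two words last agree before diverging.
"910793" and "910799" agree on "91079" (5 characters) before diverging; nothing deeper is shared.
Longest shared-prefix length: 5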